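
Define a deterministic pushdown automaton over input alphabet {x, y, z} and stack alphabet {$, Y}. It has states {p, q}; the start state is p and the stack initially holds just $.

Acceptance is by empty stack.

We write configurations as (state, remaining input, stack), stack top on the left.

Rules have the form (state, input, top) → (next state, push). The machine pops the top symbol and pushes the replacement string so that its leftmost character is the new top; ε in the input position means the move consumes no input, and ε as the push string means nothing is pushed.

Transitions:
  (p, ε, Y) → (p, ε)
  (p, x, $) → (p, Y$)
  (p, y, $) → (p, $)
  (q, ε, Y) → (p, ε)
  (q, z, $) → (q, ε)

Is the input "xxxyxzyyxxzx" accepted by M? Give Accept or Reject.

(p, xxxyxzyyxxzx, $) ⊢ (p, xxyxzyyxxzx, Y$) ⊢ (p, xxyxzyyxxzx, $) ⊢ (p, xyxzyyxxzx, Y$) ⊢ (p, xyxzyyxxzx, $) ⊢ (p, yxzyyxxzx, Y$) ⊢ (p, yxzyyxxzx, $) ⊢ (p, xzyyxxzx, $) ⊢ (p, zyyxxzx, Y$) ⊢ (p, zyyxxzx, $)
No transition applies at (p, zyyxxzx, $); input not fully consumed.

Reject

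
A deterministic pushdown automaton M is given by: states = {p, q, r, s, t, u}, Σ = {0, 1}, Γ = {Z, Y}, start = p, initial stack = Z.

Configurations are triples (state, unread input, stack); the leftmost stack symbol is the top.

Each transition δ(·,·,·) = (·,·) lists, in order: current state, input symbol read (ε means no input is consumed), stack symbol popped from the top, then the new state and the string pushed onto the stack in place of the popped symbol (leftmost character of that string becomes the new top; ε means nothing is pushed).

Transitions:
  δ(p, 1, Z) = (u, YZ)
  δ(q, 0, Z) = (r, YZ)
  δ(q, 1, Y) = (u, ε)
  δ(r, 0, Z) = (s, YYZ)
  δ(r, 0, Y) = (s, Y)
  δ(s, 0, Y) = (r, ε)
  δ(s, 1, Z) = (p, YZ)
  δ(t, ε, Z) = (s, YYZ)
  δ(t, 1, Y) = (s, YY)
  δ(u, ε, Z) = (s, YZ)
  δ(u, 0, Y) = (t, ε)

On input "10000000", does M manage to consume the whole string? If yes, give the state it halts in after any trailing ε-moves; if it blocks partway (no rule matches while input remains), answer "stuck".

(p, 10000000, Z) ⊢ (u, 0000000, YZ) ⊢ (t, 000000, Z) ⊢ (s, 000000, YYZ) ⊢ (r, 00000, YZ) ⊢ (s, 0000, YZ) ⊢ (r, 000, Z) ⊢ (s, 00, YYZ) ⊢ (r, 0, YZ) ⊢ (s, ε, YZ)
All input consumed; M is in state s.

s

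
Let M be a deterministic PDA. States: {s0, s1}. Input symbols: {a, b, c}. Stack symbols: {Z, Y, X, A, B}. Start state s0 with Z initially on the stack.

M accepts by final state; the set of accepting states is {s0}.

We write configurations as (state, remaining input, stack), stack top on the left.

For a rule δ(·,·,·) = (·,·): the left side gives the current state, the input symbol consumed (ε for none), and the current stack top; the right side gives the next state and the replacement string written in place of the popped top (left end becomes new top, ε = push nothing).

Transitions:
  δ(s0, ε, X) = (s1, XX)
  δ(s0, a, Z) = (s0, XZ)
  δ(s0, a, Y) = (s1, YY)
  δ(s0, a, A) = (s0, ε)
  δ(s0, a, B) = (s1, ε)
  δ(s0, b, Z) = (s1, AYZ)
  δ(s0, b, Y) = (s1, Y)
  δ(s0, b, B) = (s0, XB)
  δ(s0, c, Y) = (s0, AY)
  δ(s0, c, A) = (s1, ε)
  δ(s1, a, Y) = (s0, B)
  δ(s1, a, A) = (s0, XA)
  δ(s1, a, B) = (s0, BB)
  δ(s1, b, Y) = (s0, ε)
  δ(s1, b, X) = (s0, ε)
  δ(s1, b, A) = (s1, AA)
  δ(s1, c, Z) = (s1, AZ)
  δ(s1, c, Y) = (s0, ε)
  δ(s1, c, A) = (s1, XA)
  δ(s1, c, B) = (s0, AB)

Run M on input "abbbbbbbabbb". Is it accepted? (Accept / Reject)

Reject

(s0, abbbbbbbabbb, Z)
  read a, top Z: go to s0, push XZ → (s0, bbbbbbbabbb, XZ)
  ε-move, top X: go to s1, push XX → (s1, bbbbbbbabbb, XXZ)
  read b, top X: go to s0, push ε → (s0, bbbbbbabbb, XZ)
  ε-move, top X: go to s1, push XX → (s1, bbbbbbabbb, XXZ)
  read b, top X: go to s0, push ε → (s0, bbbbbabbb, XZ)
  ε-move, top X: go to s1, push XX → (s1, bbbbbabbb, XXZ)
  read b, top X: go to s0, push ε → (s0, bbbbabbb, XZ)
  ε-move, top X: go to s1, push XX → (s1, bbbbabbb, XXZ)
  read b, top X: go to s0, push ε → (s0, bbbabbb, XZ)
  ε-move, top X: go to s1, push XX → (s1, bbbabbb, XXZ)
  read b, top X: go to s0, push ε → (s0, bbabbb, XZ)
  ε-move, top X: go to s1, push XX → (s1, bbabbb, XXZ)
  read b, top X: go to s0, push ε → (s0, babbb, XZ)
  ε-move, top X: go to s1, push XX → (s1, babbb, XXZ)
  read b, top X: go to s0, push ε → (s0, abbb, XZ)
  ε-move, top X: go to s1, push XX → (s1, abbb, XXZ)
No transition applies at (s1, abbb, XXZ); input not fully consumed.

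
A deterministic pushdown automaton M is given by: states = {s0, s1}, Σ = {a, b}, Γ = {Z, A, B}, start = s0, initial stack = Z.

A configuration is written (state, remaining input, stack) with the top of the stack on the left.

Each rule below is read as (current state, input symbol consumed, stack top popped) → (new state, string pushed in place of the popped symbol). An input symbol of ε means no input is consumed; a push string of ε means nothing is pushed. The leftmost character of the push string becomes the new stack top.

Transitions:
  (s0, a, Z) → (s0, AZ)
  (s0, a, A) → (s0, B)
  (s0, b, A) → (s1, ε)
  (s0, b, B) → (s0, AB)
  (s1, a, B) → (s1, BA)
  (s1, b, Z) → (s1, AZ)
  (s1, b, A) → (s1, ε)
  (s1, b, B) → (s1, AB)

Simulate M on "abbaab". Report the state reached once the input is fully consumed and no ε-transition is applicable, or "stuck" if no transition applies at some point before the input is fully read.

stuck

(s0, abbaab, Z)
  read a, top Z: go to s0, push AZ → (s0, bbaab, AZ)
  read b, top A: go to s1, push ε → (s1, baab, Z)
  read b, top Z: go to s1, push AZ → (s1, aab, AZ)
No transition for (s1, a, top A); M blocks with input aab remaining.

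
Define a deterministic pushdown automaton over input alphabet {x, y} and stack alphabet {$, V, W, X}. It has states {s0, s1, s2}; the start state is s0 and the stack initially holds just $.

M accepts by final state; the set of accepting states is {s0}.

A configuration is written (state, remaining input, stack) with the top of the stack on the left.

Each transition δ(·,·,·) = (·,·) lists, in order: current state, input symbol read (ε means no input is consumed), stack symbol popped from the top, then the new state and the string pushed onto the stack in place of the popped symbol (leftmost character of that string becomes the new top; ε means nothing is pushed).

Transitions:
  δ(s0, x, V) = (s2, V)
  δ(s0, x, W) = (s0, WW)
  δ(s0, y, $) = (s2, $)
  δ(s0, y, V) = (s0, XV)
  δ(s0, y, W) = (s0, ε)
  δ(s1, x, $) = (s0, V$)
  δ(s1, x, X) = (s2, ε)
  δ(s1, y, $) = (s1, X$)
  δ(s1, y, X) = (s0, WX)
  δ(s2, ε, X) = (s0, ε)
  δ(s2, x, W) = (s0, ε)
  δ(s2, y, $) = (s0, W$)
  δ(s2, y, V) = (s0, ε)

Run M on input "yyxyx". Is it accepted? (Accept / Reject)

Accept

(s0, yyxyx, $)
  read y, top $: go to s2, push $ → (s2, yxyx, $)
  read y, top $: go to s0, push W$ → (s0, xyx, W$)
  read x, top W: go to s0, push WW → (s0, yx, WW$)
  read y, top W: go to s0, push ε → (s0, x, W$)
  read x, top W: go to s0, push WW → (s0, ε, WW$)
All input consumed; state s0 ∈ F.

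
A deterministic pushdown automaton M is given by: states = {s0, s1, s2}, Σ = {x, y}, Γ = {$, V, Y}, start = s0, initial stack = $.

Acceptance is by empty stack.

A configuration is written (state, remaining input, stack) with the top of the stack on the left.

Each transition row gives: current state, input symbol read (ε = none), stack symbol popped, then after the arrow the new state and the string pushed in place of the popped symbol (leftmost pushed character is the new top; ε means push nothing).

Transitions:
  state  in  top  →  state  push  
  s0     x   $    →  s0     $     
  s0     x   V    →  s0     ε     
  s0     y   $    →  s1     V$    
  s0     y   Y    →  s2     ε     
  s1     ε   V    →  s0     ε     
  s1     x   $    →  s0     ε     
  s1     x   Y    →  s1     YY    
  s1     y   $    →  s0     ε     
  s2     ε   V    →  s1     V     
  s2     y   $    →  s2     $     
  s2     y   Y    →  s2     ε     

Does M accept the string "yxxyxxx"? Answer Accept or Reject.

(s0, yxxyxxx, $)
  read y, top $: go to s1, push V$ → (s1, xxyxxx, V$)
  ε-move, top V: go to s0, push ε → (s0, xxyxxx, $)
  read x, top $: go to s0, push $ → (s0, xyxxx, $)
  read x, top $: go to s0, push $ → (s0, yxxx, $)
  read y, top $: go to s1, push V$ → (s1, xxx, V$)
  ε-move, top V: go to s0, push ε → (s0, xxx, $)
  read x, top $: go to s0, push $ → (s0, xx, $)
  read x, top $: go to s0, push $ → (s0, x, $)
  read x, top $: go to s0, push $ → (s0, ε, $)
All input consumed; stack is $, not empty, and no further ε-move applies.

Reject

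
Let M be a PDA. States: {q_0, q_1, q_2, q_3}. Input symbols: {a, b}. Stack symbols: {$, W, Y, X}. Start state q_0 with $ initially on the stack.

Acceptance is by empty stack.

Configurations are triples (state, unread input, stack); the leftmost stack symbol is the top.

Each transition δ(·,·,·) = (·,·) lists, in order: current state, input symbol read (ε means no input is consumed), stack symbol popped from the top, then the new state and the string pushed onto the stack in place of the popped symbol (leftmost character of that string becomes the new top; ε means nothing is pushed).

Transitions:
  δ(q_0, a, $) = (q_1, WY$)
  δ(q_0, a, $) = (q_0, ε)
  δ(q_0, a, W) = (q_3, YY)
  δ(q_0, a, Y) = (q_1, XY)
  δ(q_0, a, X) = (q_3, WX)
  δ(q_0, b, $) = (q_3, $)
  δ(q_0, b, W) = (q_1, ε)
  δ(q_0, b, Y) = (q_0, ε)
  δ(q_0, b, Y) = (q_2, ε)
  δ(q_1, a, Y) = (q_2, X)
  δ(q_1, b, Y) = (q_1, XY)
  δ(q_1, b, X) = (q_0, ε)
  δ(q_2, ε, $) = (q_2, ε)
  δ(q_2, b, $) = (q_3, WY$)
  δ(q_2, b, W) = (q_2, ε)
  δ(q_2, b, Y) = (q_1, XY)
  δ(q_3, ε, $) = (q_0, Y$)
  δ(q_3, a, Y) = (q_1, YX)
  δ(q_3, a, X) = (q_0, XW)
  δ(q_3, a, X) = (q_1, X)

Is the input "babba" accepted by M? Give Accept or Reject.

Accept

One accepting computation: (q_0, babba, $) ⊢ (q_3, abba, $) ⊢ (q_0, abba, Y$) ⊢ (q_1, bba, XY$) ⊢ (q_0, ba, Y$) ⊢ (q_0, a, $) ⊢ (q_0, ε, ε)
All input consumed and the stack is empty.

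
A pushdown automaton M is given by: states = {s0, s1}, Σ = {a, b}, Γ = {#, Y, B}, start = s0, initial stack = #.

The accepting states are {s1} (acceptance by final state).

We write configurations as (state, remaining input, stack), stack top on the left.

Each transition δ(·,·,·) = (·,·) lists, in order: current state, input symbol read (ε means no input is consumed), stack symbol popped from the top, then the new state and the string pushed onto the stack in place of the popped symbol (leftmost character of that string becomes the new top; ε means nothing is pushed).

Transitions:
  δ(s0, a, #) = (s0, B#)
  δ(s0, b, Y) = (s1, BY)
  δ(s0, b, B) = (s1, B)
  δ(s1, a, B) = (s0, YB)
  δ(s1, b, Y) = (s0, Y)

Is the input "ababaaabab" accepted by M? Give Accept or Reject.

No computation consumes all input and reaches a final state.

Reject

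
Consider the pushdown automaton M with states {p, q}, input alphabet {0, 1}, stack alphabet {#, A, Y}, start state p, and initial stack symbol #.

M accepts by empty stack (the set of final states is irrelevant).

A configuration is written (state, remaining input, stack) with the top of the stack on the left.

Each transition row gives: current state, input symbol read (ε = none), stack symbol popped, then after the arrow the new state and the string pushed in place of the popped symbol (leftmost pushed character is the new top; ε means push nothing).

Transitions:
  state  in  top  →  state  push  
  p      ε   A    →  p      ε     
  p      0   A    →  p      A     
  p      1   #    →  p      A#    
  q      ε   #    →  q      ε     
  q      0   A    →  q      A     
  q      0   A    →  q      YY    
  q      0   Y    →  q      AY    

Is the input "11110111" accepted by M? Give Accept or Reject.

Reject

No computation consumes all input and empties the stack.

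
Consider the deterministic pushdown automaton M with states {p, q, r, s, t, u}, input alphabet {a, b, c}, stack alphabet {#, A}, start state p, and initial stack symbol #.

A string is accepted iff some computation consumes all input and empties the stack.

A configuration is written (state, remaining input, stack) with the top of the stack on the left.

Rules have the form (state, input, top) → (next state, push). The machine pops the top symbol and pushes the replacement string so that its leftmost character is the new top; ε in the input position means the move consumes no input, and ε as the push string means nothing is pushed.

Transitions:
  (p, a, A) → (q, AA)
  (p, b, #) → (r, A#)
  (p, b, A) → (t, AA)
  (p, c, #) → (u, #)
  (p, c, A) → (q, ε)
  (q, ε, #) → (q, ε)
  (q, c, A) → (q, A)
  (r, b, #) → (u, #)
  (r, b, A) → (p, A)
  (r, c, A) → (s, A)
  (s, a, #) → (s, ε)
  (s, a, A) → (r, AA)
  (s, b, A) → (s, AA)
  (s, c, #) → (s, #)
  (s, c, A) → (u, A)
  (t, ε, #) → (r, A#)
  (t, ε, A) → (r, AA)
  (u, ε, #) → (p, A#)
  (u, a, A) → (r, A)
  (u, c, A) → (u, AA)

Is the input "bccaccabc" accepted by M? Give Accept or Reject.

(p, bccaccabc, #)
  read b, top #: go to r, push A# → (r, ccaccabc, A#)
  read c, top A: go to s, push A → (s, caccabc, A#)
  read c, top A: go to u, push A → (u, accabc, A#)
  read a, top A: go to r, push A → (r, ccabc, A#)
  read c, top A: go to s, push A → (s, cabc, A#)
  read c, top A: go to u, push A → (u, abc, A#)
  read a, top A: go to r, push A → (r, bc, A#)
  read b, top A: go to p, push A → (p, c, A#)
  read c, top A: go to q, push ε → (q, ε, #)
  ε-move, top #: go to q, push ε → (q, ε, ε)
All input consumed and the stack is empty.

Accept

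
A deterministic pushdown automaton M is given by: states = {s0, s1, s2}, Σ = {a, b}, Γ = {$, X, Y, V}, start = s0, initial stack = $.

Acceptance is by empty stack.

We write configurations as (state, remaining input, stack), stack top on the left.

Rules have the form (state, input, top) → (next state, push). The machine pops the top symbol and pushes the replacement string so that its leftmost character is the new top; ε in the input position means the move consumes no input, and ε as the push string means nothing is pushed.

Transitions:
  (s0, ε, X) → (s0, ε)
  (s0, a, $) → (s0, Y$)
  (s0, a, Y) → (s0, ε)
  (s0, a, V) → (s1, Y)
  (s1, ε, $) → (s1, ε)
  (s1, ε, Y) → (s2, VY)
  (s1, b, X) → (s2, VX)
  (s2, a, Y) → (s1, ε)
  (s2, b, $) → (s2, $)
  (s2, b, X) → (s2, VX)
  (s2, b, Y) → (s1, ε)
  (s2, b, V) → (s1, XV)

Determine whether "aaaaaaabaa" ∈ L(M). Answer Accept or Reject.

(s0, aaaaaaabaa, $)
  read a, top $: go to s0, push Y$ → (s0, aaaaaabaa, Y$)
  read a, top Y: go to s0, push ε → (s0, aaaaabaa, $)
  read a, top $: go to s0, push Y$ → (s0, aaaabaa, Y$)
  read a, top Y: go to s0, push ε → (s0, aaabaa, $)
  read a, top $: go to s0, push Y$ → (s0, aabaa, Y$)
  read a, top Y: go to s0, push ε → (s0, abaa, $)
  read a, top $: go to s0, push Y$ → (s0, baa, Y$)
No transition applies at (s0, baa, Y$); input not fully consumed.

Reject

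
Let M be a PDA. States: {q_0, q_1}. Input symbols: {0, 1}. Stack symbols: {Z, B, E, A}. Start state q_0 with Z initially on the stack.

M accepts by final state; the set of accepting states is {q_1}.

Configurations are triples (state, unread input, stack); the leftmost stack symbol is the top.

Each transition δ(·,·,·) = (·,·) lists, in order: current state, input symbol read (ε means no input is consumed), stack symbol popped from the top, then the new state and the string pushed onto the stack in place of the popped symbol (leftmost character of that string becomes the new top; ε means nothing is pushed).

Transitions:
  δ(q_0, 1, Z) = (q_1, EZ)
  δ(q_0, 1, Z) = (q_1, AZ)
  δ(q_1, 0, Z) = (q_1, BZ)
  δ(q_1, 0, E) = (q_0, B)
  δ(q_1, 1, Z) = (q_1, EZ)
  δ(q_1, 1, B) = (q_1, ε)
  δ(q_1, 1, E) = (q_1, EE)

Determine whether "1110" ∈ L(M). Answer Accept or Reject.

No computation consumes all input and reaches a final state.

Reject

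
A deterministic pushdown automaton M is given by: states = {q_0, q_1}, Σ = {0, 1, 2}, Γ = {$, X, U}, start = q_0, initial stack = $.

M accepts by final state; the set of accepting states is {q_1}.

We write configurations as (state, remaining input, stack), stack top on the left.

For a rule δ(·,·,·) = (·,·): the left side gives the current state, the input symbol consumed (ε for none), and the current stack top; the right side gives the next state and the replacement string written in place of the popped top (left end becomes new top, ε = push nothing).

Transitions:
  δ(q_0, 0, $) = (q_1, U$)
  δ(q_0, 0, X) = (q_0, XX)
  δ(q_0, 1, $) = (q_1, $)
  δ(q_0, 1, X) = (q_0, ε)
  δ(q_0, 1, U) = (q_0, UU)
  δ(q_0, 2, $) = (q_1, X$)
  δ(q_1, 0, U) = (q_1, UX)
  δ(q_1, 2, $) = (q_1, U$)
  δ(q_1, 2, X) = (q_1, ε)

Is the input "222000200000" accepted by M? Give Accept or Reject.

Reject

(q_0, 222000200000, $)
  read 2, top $: go to q_1, push X$ → (q_1, 22000200000, X$)
  read 2, top X: go to q_1, push ε → (q_1, 2000200000, $)
  read 2, top $: go to q_1, push U$ → (q_1, 000200000, U$)
  read 0, top U: go to q_1, push UX → (q_1, 00200000, UX$)
  read 0, top U: go to q_1, push UX → (q_1, 0200000, UXX$)
  read 0, top U: go to q_1, push UX → (q_1, 200000, UXXX$)
No transition applies at (q_1, 200000, UXXX$); input not fully consumed.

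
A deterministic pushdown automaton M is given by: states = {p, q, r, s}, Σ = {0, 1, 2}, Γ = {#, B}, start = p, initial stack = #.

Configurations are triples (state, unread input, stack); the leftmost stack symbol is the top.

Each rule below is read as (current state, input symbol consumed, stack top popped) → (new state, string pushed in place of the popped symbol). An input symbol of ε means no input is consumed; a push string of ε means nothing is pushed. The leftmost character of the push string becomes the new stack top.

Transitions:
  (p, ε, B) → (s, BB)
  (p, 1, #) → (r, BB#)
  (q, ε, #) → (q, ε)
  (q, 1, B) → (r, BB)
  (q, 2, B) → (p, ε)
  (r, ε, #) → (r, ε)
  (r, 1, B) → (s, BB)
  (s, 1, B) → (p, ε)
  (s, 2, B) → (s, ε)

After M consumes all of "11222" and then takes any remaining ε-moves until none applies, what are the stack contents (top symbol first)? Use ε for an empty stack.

(p, 11222, #)
  read 1, top #: go to r, push BB# → (r, 1222, BB#)
  read 1, top B: go to s, push BB → (s, 222, BBB#)
  read 2, top B: go to s, push ε → (s, 22, BB#)
  read 2, top B: go to s, push ε → (s, 2, B#)
  read 2, top B: go to s, push ε → (s, ε, #)
All input consumed in state s with stack #.

#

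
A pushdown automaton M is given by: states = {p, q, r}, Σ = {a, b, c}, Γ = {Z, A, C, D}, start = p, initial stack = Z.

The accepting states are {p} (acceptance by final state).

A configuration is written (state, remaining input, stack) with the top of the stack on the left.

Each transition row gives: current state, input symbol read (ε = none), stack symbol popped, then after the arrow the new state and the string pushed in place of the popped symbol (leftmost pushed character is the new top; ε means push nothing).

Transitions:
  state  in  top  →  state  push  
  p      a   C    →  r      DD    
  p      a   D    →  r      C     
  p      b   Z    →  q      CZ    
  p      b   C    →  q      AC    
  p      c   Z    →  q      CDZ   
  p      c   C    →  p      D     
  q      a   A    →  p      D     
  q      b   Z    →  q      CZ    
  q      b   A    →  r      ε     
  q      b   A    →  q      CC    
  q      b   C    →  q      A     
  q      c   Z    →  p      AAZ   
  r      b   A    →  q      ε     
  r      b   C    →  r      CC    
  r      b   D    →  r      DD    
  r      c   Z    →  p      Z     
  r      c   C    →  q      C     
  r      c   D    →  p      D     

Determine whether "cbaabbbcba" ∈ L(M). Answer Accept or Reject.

Accept

One accepting computation: (p, cbaabbbcba, Z) ⊢ (q, baabbbcba, CDZ) ⊢ (q, aabbbcba, ADZ) ⊢ (p, abbbcba, DDZ) ⊢ (r, bbbcba, CDZ) ⊢ (r, bbcba, CCDZ) ⊢ (r, bcba, CCCDZ) ⊢ (r, cba, CCCCDZ) ⊢ (q, ba, CCCCDZ) ⊢ (q, a, ACCCDZ) ⊢ (p, ε, DCCCDZ)
All input consumed and state p ∈ F.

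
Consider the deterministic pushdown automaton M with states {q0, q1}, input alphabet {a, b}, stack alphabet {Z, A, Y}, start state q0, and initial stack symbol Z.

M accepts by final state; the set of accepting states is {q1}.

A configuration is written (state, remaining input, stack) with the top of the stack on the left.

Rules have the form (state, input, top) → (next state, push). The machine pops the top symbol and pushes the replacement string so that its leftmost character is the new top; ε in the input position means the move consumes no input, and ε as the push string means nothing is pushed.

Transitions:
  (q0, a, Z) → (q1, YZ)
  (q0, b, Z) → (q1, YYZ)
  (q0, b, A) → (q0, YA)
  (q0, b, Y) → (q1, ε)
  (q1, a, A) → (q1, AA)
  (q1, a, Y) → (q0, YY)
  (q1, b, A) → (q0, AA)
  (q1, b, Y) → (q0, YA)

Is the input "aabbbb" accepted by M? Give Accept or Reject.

Reject

(q0, aabbbb, Z)
  read a, top Z: go to q1, push YZ → (q1, abbbb, YZ)
  read a, top Y: go to q0, push YY → (q0, bbbb, YYZ)
  read b, top Y: go to q1, push ε → (q1, bbb, YZ)
  read b, top Y: go to q0, push YA → (q0, bb, YAZ)
  read b, top Y: go to q1, push ε → (q1, b, AZ)
  read b, top A: go to q0, push AA → (q0, ε, AAZ)
All input consumed; state q0 ∉ F and no further ε-move applies.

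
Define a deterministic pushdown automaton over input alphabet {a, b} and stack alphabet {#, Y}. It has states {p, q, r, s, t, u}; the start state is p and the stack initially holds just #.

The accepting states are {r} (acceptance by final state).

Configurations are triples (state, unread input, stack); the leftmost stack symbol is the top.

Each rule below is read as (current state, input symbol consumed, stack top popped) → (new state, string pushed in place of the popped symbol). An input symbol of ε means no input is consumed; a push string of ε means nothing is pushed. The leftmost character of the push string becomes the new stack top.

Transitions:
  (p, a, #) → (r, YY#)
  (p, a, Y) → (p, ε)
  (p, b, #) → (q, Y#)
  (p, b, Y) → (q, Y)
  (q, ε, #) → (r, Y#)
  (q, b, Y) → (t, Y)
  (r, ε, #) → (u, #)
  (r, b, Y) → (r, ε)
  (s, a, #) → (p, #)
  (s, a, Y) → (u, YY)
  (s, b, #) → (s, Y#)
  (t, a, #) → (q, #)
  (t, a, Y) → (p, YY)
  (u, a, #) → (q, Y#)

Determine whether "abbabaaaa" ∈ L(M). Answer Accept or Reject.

Accept

(p, abbabaaaa, #)
  read a, top #: go to r, push YY# → (r, bbabaaaa, YY#)
  read b, top Y: go to r, push ε → (r, babaaaa, Y#)
  read b, top Y: go to r, push ε → (r, abaaaa, #)
  ε-move, top #: go to u, push # → (u, abaaaa, #)
  read a, top #: go to q, push Y# → (q, baaaa, Y#)
  read b, top Y: go to t, push Y → (t, aaaa, Y#)
  read a, top Y: go to p, push YY → (p, aaa, YY#)
  read a, top Y: go to p, push ε → (p, aa, Y#)
  read a, top Y: go to p, push ε → (p, a, #)
  read a, top #: go to r, push YY# → (r, ε, YY#)
All input consumed; state r ∈ F.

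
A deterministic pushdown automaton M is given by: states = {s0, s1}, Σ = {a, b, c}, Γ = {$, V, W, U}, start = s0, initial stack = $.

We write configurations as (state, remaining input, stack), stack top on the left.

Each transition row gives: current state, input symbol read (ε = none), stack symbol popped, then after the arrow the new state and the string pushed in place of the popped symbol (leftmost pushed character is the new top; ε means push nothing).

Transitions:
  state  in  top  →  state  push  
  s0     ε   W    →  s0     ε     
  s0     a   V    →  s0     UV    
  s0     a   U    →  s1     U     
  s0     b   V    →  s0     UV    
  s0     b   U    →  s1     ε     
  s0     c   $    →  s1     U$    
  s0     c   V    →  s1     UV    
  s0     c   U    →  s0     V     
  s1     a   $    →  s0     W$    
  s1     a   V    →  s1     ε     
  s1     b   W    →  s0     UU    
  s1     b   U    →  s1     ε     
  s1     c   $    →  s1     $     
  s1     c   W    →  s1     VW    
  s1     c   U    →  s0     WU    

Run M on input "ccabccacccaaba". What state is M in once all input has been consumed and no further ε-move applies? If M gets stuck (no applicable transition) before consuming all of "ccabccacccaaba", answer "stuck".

s1

(s0, ccabccacccaaba, $)
  read c, top $: go to s1, push U$ → (s1, cabccacccaaba, U$)
  read c, top U: go to s0, push WU → (s0, abccacccaaba, WU$)
  ε-move, top W: go to s0, push ε → (s0, abccacccaaba, U$)
  read a, top U: go to s1, push U → (s1, bccacccaaba, U$)
  read b, top U: go to s1, push ε → (s1, ccacccaaba, $)
  read c, top $: go to s1, push $ → (s1, cacccaaba, $)
  read c, top $: go to s1, push $ → (s1, acccaaba, $)
  read a, top $: go to s0, push W$ → (s0, cccaaba, W$)
  ε-move, top W: go to s0, push ε → (s0, cccaaba, $)
  read c, top $: go to s1, push U$ → (s1, ccaaba, U$)
  read c, top U: go to s0, push WU → (s0, caaba, WU$)
  ε-move, top W: go to s0, push ε → (s0, caaba, U$)
  read c, top U: go to s0, push V → (s0, aaba, V$)
  read a, top V: go to s0, push UV → (s0, aba, UV$)
  read a, top U: go to s1, push U → (s1, ba, UV$)
  read b, top U: go to s1, push ε → (s1, a, V$)
  read a, top V: go to s1, push ε → (s1, ε, $)
All input consumed; M is in state s1.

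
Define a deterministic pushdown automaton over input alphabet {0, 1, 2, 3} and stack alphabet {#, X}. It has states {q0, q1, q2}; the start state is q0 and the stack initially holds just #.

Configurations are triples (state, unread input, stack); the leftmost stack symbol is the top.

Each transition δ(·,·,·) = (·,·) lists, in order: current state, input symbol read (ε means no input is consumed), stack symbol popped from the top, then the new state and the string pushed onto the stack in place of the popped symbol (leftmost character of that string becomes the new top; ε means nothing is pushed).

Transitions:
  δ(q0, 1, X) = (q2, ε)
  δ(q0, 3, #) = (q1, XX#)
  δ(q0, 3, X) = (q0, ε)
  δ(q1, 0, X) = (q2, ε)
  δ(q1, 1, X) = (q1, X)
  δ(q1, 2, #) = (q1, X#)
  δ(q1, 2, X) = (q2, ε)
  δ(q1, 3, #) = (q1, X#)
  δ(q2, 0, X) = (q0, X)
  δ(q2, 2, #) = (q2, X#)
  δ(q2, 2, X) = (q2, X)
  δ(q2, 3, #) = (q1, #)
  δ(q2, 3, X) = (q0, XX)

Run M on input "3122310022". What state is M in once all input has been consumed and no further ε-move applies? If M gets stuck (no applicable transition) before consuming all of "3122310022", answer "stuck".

stuck

(q0, 3122310022, #)
  read 3, top #: go to q1, push XX# → (q1, 122310022, XX#)
  read 1, top X: go to q1, push X → (q1, 22310022, XX#)
  read 2, top X: go to q2, push ε → (q2, 2310022, X#)
  read 2, top X: go to q2, push X → (q2, 310022, X#)
  read 3, top X: go to q0, push XX → (q0, 10022, XX#)
  read 1, top X: go to q2, push ε → (q2, 0022, X#)
  read 0, top X: go to q0, push X → (q0, 022, X#)
No transition for (q0, 0, top X); M blocks with input 022 remaining.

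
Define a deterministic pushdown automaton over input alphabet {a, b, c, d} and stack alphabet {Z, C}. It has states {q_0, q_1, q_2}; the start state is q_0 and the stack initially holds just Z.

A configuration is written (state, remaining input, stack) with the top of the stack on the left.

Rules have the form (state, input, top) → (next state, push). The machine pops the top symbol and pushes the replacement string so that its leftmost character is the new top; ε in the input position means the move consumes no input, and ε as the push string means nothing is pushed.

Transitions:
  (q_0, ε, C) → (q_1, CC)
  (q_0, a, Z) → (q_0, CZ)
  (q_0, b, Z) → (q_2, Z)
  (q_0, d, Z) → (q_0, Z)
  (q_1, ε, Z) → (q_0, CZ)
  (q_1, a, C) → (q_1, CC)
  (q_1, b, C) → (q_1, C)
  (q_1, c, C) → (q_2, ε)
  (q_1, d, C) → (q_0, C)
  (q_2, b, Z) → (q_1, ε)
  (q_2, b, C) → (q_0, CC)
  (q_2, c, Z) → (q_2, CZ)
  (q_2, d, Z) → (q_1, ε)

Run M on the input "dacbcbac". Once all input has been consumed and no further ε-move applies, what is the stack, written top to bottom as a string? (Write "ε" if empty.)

CCCCZ

(q_0, dacbcbac, Z) ⊢ (q_0, acbcbac, Z) ⊢ (q_0, cbcbac, CZ) ⊢ (q_1, cbcbac, CCZ) ⊢ (q_2, bcbac, CZ) ⊢ (q_0, cbac, CCZ) ⊢ (q_1, cbac, CCCZ) ⊢ (q_2, bac, CCZ) ⊢ (q_0, ac, CCCZ) ⊢ (q_1, ac, CCCCZ) ⊢ (q_1, c, CCCCCZ) ⊢ (q_2, ε, CCCCZ)
All input consumed in state q_2 with stack CCCCZ.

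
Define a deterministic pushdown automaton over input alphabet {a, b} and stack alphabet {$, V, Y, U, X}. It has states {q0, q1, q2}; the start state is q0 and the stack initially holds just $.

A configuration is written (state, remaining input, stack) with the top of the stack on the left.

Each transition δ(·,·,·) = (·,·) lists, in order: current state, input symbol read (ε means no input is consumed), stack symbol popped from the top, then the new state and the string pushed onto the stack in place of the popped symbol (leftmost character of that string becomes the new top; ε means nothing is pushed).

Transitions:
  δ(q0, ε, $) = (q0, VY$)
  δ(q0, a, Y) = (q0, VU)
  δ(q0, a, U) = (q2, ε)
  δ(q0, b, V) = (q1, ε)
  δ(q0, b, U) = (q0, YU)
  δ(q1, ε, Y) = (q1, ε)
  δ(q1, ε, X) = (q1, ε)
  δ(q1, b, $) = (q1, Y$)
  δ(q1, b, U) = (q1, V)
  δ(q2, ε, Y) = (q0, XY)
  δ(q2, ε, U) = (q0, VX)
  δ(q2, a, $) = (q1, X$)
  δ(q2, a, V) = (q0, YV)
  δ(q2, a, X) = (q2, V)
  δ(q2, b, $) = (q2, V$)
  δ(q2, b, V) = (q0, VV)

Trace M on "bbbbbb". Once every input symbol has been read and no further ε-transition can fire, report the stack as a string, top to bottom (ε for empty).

$

(q0, bbbbbb, $) ⊢ (q0, bbbbbb, VY$) ⊢ (q1, bbbbb, Y$) ⊢ (q1, bbbbb, $) ⊢ (q1, bbbb, Y$) ⊢ (q1, bbbb, $) ⊢ (q1, bbb, Y$) ⊢ (q1, bbb, $) ⊢ (q1, bb, Y$) ⊢ (q1, bb, $) ⊢ (q1, b, Y$) ⊢ (q1, b, $) ⊢ (q1, ε, Y$) ⊢ (q1, ε, $)
All input consumed in state q1 with stack $.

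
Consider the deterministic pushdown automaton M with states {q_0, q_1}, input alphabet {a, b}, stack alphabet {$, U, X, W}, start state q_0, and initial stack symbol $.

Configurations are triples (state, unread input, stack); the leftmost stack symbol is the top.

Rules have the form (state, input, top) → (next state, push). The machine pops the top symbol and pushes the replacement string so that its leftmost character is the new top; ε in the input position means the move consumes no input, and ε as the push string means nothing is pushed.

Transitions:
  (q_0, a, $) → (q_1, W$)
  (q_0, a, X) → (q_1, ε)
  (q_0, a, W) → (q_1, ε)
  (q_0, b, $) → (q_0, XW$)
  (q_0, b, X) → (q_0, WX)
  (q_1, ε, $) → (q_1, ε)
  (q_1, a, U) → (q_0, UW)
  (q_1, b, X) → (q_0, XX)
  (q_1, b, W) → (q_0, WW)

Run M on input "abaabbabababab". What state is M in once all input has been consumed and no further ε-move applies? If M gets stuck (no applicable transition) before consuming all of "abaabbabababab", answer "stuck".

(q_0, abaabbabababab, $)
  read a, top $: go to q_1, push W$ → (q_1, baabbabababab, W$)
  read b, top W: go to q_0, push WW → (q_0, aabbabababab, WW$)
  read a, top W: go to q_1, push ε → (q_1, abbabababab, W$)
No transition for (q_1, a, top W); M blocks with input abbabababab remaining.

stuck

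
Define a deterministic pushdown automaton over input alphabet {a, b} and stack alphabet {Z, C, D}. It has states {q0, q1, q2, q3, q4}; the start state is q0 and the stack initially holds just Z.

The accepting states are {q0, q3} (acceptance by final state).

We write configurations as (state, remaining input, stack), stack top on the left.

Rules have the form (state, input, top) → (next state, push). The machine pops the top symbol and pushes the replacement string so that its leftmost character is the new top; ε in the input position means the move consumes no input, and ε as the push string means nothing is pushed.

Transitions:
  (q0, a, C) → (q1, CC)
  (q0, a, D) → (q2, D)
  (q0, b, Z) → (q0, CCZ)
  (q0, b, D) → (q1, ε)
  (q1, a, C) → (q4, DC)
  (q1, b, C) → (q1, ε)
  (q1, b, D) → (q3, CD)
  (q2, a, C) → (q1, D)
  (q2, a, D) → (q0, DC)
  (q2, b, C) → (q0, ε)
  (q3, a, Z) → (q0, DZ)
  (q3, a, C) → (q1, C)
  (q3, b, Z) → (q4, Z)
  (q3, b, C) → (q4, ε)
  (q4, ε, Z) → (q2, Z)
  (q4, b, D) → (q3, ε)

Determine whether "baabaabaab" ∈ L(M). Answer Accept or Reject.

Accept

(q0, baabaabaab, Z)
  read b, top Z: go to q0, push CCZ → (q0, aabaabaab, CCZ)
  read a, top C: go to q1, push CC → (q1, abaabaab, CCCZ)
  read a, top C: go to q4, push DC → (q4, baabaab, DCCCZ)
  read b, top D: go to q3, push ε → (q3, aabaab, CCCZ)
  read a, top C: go to q1, push C → (q1, abaab, CCCZ)
  read a, top C: go to q4, push DC → (q4, baab, DCCCZ)
  read b, top D: go to q3, push ε → (q3, aab, CCCZ)
  read a, top C: go to q1, push C → (q1, ab, CCCZ)
  read a, top C: go to q4, push DC → (q4, b, DCCCZ)
  read b, top D: go to q3, push ε → (q3, ε, CCCZ)
All input consumed; state q3 ∈ F.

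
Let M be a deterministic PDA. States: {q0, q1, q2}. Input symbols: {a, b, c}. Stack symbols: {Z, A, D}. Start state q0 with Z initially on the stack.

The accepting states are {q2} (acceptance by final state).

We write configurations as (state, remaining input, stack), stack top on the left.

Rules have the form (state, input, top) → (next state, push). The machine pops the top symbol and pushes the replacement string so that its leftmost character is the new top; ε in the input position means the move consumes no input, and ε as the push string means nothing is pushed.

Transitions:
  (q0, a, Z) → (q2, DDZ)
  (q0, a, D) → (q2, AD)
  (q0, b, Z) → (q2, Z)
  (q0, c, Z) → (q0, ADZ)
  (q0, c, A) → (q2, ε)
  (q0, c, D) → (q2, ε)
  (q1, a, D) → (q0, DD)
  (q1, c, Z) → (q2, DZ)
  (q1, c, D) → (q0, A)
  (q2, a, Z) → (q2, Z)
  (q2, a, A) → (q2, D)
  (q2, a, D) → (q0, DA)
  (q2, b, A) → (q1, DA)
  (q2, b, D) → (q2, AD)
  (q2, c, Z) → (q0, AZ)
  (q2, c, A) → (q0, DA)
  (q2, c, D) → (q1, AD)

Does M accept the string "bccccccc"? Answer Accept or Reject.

Reject

(q0, bccccccc, Z)
  read b, top Z: go to q2, push Z → (q2, ccccccc, Z)
  read c, top Z: go to q0, push AZ → (q0, cccccc, AZ)
  read c, top A: go to q2, push ε → (q2, ccccc, Z)
  read c, top Z: go to q0, push AZ → (q0, cccc, AZ)
  read c, top A: go to q2, push ε → (q2, ccc, Z)
  read c, top Z: go to q0, push AZ → (q0, cc, AZ)
  read c, top A: go to q2, push ε → (q2, c, Z)
  read c, top Z: go to q0, push AZ → (q0, ε, AZ)
All input consumed; state q0 ∉ F and no further ε-move applies.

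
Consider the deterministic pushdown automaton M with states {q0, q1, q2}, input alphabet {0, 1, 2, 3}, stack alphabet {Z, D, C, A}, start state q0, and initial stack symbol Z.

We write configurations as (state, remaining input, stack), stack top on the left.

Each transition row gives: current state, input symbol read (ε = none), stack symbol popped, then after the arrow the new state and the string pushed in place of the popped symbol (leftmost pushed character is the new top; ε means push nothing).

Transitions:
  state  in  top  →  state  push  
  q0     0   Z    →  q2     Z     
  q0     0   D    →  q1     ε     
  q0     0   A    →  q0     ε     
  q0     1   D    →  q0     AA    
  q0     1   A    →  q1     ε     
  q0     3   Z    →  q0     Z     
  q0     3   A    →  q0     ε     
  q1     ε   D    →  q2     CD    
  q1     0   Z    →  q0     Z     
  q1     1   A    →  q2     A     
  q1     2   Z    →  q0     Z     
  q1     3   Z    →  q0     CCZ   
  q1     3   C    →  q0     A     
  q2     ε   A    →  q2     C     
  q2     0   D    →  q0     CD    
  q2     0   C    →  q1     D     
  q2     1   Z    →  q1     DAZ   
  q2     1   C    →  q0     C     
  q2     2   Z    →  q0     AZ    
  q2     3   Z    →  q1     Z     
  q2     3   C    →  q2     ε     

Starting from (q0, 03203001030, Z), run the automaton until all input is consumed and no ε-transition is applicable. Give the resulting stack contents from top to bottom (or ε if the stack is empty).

CDDAZ

(q0, 03203001030, Z)
  read 0, top Z: go to q2, push Z → (q2, 3203001030, Z)
  read 3, top Z: go to q1, push Z → (q1, 203001030, Z)
  read 2, top Z: go to q0, push Z → (q0, 03001030, Z)
  read 0, top Z: go to q2, push Z → (q2, 3001030, Z)
  read 3, top Z: go to q1, push Z → (q1, 001030, Z)
  read 0, top Z: go to q0, push Z → (q0, 01030, Z)
  read 0, top Z: go to q2, push Z → (q2, 1030, Z)
  read 1, top Z: go to q1, push DAZ → (q1, 030, DAZ)
  ε-move, top D: go to q2, push CD → (q2, 030, CDAZ)
  read 0, top C: go to q1, push D → (q1, 30, DDAZ)
  ε-move, top D: go to q2, push CD → (q2, 30, CDDAZ)
  read 3, top C: go to q2, push ε → (q2, 0, DDAZ)
  read 0, top D: go to q0, push CD → (q0, ε, CDDAZ)
All input consumed in state q0 with stack CDDAZ.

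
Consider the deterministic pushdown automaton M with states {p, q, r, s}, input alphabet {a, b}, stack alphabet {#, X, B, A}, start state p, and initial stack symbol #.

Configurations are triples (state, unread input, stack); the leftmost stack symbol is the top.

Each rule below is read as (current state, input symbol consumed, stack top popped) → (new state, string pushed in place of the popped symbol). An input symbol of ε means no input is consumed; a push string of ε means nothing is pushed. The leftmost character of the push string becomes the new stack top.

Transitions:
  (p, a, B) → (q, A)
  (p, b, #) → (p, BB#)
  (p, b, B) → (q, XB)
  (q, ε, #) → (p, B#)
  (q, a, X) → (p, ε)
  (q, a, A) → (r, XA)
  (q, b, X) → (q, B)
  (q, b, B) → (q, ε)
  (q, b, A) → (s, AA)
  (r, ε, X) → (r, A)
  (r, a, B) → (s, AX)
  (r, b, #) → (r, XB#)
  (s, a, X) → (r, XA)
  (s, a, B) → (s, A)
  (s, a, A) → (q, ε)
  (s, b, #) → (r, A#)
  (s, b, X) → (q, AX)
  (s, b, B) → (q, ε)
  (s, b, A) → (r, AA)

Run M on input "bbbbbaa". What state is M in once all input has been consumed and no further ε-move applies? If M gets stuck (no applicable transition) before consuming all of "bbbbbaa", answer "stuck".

stuck

(p, bbbbbaa, #) ⊢ (p, bbbbaa, BB#) ⊢ (q, bbbaa, XBB#) ⊢ (q, bbaa, BBB#) ⊢ (q, baa, BB#) ⊢ (q, aa, B#)
No transition for (q, a, top B); M blocks with input aa remaining.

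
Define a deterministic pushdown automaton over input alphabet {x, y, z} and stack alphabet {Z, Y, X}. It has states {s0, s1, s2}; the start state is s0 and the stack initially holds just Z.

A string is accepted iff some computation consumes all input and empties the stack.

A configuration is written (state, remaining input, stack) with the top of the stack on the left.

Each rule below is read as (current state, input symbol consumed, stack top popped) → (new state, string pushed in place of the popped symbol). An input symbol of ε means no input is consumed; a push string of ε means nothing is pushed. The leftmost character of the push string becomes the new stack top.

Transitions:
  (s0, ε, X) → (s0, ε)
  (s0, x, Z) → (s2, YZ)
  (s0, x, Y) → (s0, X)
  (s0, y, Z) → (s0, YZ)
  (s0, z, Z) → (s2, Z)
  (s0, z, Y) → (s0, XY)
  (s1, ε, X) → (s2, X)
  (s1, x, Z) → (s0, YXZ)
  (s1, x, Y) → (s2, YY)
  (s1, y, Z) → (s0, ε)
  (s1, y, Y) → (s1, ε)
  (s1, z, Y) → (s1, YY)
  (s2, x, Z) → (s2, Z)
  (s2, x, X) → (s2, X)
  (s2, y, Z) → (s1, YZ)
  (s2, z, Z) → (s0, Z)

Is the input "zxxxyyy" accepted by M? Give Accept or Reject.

Accept

(s0, zxxxyyy, Z)
  read z, top Z: go to s2, push Z → (s2, xxxyyy, Z)
  read x, top Z: go to s2, push Z → (s2, xxyyy, Z)
  read x, top Z: go to s2, push Z → (s2, xyyy, Z)
  read x, top Z: go to s2, push Z → (s2, yyy, Z)
  read y, top Z: go to s1, push YZ → (s1, yy, YZ)
  read y, top Y: go to s1, push ε → (s1, y, Z)
  read y, top Z: go to s0, push ε → (s0, ε, ε)
All input consumed and the stack is empty.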